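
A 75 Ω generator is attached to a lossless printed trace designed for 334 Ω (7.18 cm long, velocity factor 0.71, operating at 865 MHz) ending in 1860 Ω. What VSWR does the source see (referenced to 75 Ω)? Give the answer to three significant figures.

λ = v/f = 0.71·c / 865 MHz = 0.246 m
βl = 2π·l/λ = 2π × 0.292 = 105°
tan(βl) = -3.74
Z_in = Z_0·(Z_L + jZ_0·tanβl)/(Z_0 + jZ_L·tanβl) = 64.1 + j86.2 Ω
Γ_s = (Z_in − Z_s)/(Z_in + Z_s) = (-10.9 + j86.2)/(139 + j86.2), |Γ_s| = 0.531
VSWR = (1 + |Γ_s|)/(1 − |Γ_s|)

VSWR ≈ 3.26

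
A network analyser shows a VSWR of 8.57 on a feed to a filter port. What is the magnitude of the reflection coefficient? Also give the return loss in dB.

|Γ| ≈ 0.791; return loss ≈ 2.04 dB

|Γ| = (S − 1)/(S + 1) = (8.57 − 1)/(8.57 + 1) = 7.57/9.57
RL = −20·log₁₀|Γ| = −20·log₁₀(0.791)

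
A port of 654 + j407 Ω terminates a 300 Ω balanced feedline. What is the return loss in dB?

RL ≈ 5.68 dB

Γ = (354 + j407)/(954 + j407), |Γ| = 0.52
RL = −20·log₁₀|Γ| = −20·log₁₀(0.52)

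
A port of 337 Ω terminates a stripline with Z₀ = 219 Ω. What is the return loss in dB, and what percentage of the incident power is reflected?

Γ = (337 − 219)/(337 + 219) = 0.212
RL = −20·log₁₀(0.212) = 13.5 dB
P_refl/P_inc = |Γ|² = 0.045

RL ≈ 13.5 dB; 4.5% of incident power reflected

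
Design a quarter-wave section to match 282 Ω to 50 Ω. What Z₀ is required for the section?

Z_qwt ≈ 119 Ω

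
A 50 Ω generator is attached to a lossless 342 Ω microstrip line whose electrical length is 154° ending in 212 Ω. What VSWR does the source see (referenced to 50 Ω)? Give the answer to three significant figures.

VSWR ≈ 5.57

tan(βl) = -0.488
Z_in = Z_0·(Z_L + jZ_0·tanβl)/(Z_0 + jZ_L·tanβl) = 240 − j94.1 Ω
Γ_s = (Z_in − Z_s)/(Z_in + Z_s) = (190 − j94.1)/(290 − j94.1), |Γ_s| = 0.696
VSWR = (1 + |Γ_s|)/(1 − |Γ_s|)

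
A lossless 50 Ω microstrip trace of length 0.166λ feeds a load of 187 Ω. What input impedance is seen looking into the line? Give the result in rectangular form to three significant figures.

Z_in ≈ 17.5 − j26.4 Ω

βl = 2π × 0.166 = 59.8°
tan(βl) = tan(59.8°) = 1.72
Z_in = Z_0·(Z_L + jZ_0·tanβl)/(Z_0 + jZ_L·tanβl)
     = 50·(187 + j85.8)/(50 + j321)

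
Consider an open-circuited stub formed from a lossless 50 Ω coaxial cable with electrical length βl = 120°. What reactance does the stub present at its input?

X_in ≈ 28.9 Ω (inductive)

tan(βl) = -1.73
For an open-circuited stub, Z_in = −jZ_0·cot(βl) = −jZ_0/tan(βl)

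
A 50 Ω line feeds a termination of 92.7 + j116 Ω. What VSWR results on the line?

Γ = (Z_L − Z_0)/(Z_L + Z_0) = (42.7 + j116)/(142.7 + j116)
|Γ| = 124/184 = 0.672
VSWR = (1 + |Γ|)/(1 − |Γ|) = 1.67/0.328

VSWR ≈ 5.1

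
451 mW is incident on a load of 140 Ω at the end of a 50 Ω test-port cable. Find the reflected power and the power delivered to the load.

Γ = (140 − 50)/(140 + 50) = 0.474
|Γ|² = 0.224
P_refl = |Γ|²·P_inc = 101 mW, P_del = (1 − |Γ|²)·P_inc = 350 mW

P_reflected ≈ 101 mW; P_delivered ≈ 350 mW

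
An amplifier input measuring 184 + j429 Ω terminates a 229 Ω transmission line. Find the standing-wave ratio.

Γ = (Z_L − Z_0)/(Z_L + Z_0) = (-45 + j429)/(413 + j429)
|Γ| = 431/595 = 0.724
VSWR = (1 + |Γ|)/(1 − |Γ|) = 1.72/0.276

VSWR ≈ 6.26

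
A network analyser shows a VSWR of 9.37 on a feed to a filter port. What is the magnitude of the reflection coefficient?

|Γ| ≈ 0.807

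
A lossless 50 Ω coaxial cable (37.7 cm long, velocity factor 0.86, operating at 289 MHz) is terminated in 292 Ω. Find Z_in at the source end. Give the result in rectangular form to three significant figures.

λ = v/f = 0.86·c / 289 MHz = 0.893 m
βl = 2π·l/λ = 2π × 0.422 = 152°
tan(βl) = tan(152°) = -0.531
Z_in = Z_0·(Z_L + jZ_0·tanβl)/(Z_0 + jZ_L·tanβl)
     = 50·(292 − j26.6)/(50 − j155)

Z_in ≈ 35.3 + j82.8 Ω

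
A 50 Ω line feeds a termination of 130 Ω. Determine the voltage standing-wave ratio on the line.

For a purely resistive load, VSWR = R_L/Z_0 or Z_0/R_L (whichever > 1) = 130/50

VSWR ≈ 2.6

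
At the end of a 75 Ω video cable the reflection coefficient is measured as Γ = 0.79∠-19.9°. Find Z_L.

Z_L = Z_0·(1 + Γ)/(1 − Γ) = 75·(1.74 − j0.269)/(0.257 + j0.269)

Z_L ≈ 204 − j291 Ω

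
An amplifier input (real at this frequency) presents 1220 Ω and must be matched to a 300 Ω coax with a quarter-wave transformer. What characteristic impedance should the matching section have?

Z_qwt ≈ 605 Ω

Z_qwt = √(Z_0·R_L) = √(300 × 1220) = √366000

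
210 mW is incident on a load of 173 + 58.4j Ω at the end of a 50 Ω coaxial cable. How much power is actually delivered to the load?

|Γ| = |(123 + j58.4)/(223 + j58.4)| = 0.591
|Γ|² = 0.349
P_refl = |Γ|²·P_inc = 73.3 mW, P_del = (1 − |Γ|²)·P_inc = 137 mW

P_delivered ≈ 137 mW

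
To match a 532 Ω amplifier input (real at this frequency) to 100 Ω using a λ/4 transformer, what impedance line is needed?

Z_qwt ≈ 231 Ω

Z_qwt = √(Z_0·R_L) = √(100 × 532) = √53200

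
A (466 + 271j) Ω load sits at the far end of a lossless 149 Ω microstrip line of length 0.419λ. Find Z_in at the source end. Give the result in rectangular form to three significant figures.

βl = 2π × 0.419 = 151°
tan(βl) = tan(151°) = -0.558
Z_in = Z_0·(Z_L + jZ_0·tanβl)/(Z_0 + jZ_L·tanβl)
     = 149·(466 + j188)/(300 − j260)

Z_in ≈ 86 + j168 Ω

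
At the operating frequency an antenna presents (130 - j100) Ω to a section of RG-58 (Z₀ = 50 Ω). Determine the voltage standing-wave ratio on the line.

VSWR ≈ 4.29

Γ = (Z_L − Z_0)/(Z_L + Z_0) = (80 − j100)/(180 − j100)
|Γ| = 128/206 = 0.622
VSWR = (1 + |Γ|)/(1 − |Γ|) = 1.62/0.378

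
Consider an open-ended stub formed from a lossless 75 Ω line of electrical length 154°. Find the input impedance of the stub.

tan(βl) = -0.488
For an open-ended stub, Z_in = −jZ_0·cot(βl) = −jZ_0/tan(βl)

Z_in ≈ +j154 Ω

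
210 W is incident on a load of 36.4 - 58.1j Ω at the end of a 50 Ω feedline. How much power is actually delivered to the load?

P_delivered ≈ 141 W

|Γ| = |(-13.6 − j58.1)/(86.4 − j58.1)| = 0.573
|Γ|² = 0.328
P_refl = |Γ|²·P_inc = 69 W, P_del = (1 − |Γ|²)·P_inc = 141 W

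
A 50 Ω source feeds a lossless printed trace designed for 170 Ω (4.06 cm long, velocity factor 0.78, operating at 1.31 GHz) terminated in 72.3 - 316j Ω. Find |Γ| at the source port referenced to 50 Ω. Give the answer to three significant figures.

λ = v/f = 0.78·c / 1.31 GHz = 0.179 m
βl = 2π·l/λ = 2π × 0.227 = 81.8°
tan(βl) = 6.96
Z_in = Z_0·(Z_L + jZ_0·tanβl)/(Z_0 + jZ_L·tanβl) = 17.6 + j58.5 Ω
Γ_s = (Z_in − Z_s)/(Z_in + Z_s) = (-32.4 + j58.5)/(67.6 + j58.5), |Γ_s| = 0.748

|Γ| ≈ 0.748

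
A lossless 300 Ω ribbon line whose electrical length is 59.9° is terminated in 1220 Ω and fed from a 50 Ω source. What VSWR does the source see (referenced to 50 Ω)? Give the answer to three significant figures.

VSWR ≈ 7.63

tan(βl) = 1.73
Z_in = Z_0·(Z_L + jZ_0·tanβl)/(Z_0 + jZ_L·tanβl) = 96.6 − j160 Ω
Γ_s = (Z_in − Z_s)/(Z_in + Z_s) = (46.6 − j160)/(147 − j160), |Γ_s| = 0.768
VSWR = (1 + |Γ_s|)/(1 − |Γ_s|)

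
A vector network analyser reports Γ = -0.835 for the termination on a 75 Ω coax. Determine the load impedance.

Z_L = Z_0·(1 + Γ)/(1 − Γ) = 75·(0.165)/(1.83)

Z_L ≈ 6.74 Ω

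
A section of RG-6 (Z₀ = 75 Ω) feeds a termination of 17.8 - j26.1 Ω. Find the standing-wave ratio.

Γ = (Z_L − Z_0)/(Z_L + Z_0) = (-57.2 − j26.1)/(92.8 − j26.1)
|Γ| = 62.9/96.4 = 0.652
VSWR = (1 + |Γ|)/(1 − |Γ|) = 1.65/0.348

VSWR ≈ 4.75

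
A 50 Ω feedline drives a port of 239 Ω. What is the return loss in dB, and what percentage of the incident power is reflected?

RL ≈ 3.69 dB; 42.8% of incident power reflected

Γ = (239 − 50)/(239 + 50) = 0.654
RL = −20·log₁₀(0.654) = 3.69 dB
P_refl/P_inc = |Γ|² = 0.428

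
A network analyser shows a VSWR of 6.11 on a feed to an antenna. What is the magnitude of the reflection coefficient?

|Γ| ≈ 0.719

|Γ| = (S − 1)/(S + 1) = (6.11 − 1)/(6.11 + 1) = 5.11/7.11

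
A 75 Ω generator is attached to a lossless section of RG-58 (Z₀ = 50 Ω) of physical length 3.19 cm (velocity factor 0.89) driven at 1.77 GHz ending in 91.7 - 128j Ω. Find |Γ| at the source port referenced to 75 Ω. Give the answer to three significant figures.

λ = v/f = 0.89·c / 1.77 GHz = 0.151 m
βl = 2π·l/λ = 2π × 0.211 = 76.1°
tan(βl) = 4.05
Z_in = Z_0·(Z_L + jZ_0·tanβl)/(Z_0 + jZ_L·tanβl) = 8.65 + j0.899 Ω
Γ_s = (Z_in − Z_s)/(Z_in + Z_s) = (-66.3 + j0.899)/(83.7 + j0.899), |Γ_s| = 0.793

|Γ| ≈ 0.793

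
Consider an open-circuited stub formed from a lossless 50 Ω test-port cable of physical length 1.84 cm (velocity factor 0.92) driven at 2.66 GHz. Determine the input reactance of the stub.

X_in ≈ -24.6 Ω (capacitive)

λ = v/f = 0.92·c / 2.66 GHz = 0.104 m
βl = 2π·l/λ = 2π × 0.177 = 63.8°
tan(βl) = 2.04
For an open-circuited stub, Z_in = −jZ_0·cot(βl) = −jZ_0/tan(βl)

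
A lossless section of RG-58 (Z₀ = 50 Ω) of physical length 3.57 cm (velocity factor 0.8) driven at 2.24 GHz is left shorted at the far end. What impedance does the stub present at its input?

λ = v/f = 0.8·c / 2.24 GHz = 0.107 m
βl = 2π·l/λ = 2π × 0.333 = 120°
tan(βl) = -1.74
For a shorted stub, Z_in = jZ_0·tan(βl)

Z_in ≈ −j86.8 Ω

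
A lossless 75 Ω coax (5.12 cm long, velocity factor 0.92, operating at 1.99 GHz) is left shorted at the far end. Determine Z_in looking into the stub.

Z_in ≈ −j80.7 Ω

λ = v/f = 0.92·c / 1.99 GHz = 0.139 m
βl = 2π·l/λ = 2π × 0.369 = 133°
tan(βl) = -1.08
For a shorted stub, Z_in = jZ_0·tan(βl)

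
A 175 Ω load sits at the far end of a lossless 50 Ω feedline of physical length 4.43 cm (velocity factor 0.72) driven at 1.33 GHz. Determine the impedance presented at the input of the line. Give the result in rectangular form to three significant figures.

λ = v/f = 0.72·c / 1.33 GHz = 0.162 m
βl = 2π·l/λ = 2π × 0.273 = 98.2°
tan(βl) = tan(98.2°) = -6.94
Z_in = Z_0·(Z_L + jZ_0·tanβl)/(Z_0 + jZ_L·tanβl)
     = 50·(175 − j347)/(50 − j1210)

Z_in ≈ 14.6 + j6.6 Ω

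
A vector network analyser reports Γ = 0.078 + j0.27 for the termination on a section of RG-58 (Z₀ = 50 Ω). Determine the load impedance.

Z_L = Z_0·(1 + Γ)/(1 − Γ) = 50·(1.08 + j0.27)/(0.922 − j0.27)

Z_L ≈ 49.9 + j29.3 Ω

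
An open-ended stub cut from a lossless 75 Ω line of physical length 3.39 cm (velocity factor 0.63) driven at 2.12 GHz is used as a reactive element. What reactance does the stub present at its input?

λ = v/f = 0.63·c / 2.12 GHz = 0.0892 m
βl = 2π·l/λ = 2π × 0.38 = 137°
tan(βl) = -0.936
For an open-ended stub, Z_in = −jZ_0·cot(βl) = −jZ_0/tan(βl)

X_in ≈ 80.1 Ω (inductive)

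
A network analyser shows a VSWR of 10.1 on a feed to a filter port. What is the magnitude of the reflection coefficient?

|Γ| ≈ 0.82

|Γ| = (S − 1)/(S + 1) = (10.1 − 1)/(10.1 + 1) = 9.1/11.1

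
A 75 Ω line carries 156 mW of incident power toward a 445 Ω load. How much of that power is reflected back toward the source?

Γ = (445 − 75)/(445 + 75) = 0.712
|Γ|² = 0.506
P_refl = |Γ|²·P_inc = 79 mW, P_del = (1 − |Γ|²)·P_inc = 77 mW

P_reflected ≈ 79 mW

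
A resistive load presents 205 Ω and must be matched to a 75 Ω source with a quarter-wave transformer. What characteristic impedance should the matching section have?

Z_qwt ≈ 124 Ω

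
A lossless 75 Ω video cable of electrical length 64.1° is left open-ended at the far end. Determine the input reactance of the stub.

X_in ≈ -36.4 Ω (capacitive)

tan(βl) = 2.06
For an open-ended stub, Z_in = −jZ_0·cot(βl) = −jZ_0/tan(βl)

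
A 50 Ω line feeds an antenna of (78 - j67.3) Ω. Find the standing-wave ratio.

Γ = (Z_L − Z_0)/(Z_L + Z_0) = (28 − j67.3)/(128 − j67.3)
|Γ| = 72.9/145 = 0.504
VSWR = (1 + |Γ|)/(1 − |Γ|) = 1.5/0.496

VSWR ≈ 3.03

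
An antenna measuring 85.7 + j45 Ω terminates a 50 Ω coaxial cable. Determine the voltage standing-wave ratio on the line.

Γ = (Z_L − Z_0)/(Z_L + Z_0) = (35.7 + j45)/(135.7 + j45)
|Γ| = 57.4/143 = 0.402
VSWR = (1 + |Γ|)/(1 − |Γ|) = 1.4/0.598

VSWR ≈ 2.34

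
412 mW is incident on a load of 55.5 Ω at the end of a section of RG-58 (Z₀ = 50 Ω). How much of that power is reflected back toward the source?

Γ = (55.5 − 50)/(55.5 + 50) = 0.0521
|Γ|² = 0.00272
P_refl = |Γ|²·P_inc = 1.12 mW, P_del = (1 − |Γ|²)·P_inc = 411 mW

P_reflected ≈ 1.12 mW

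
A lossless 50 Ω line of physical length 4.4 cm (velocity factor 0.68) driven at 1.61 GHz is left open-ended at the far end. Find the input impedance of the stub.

λ = v/f = 0.68·c / 1.61 GHz = 0.127 m
βl = 2π·l/λ = 2π × 0.347 = 125°
tan(βl) = -1.43
For an open-ended stub, Z_in = −jZ_0·cot(βl) = −jZ_0/tan(βl)

Z_in ≈ +j35 Ω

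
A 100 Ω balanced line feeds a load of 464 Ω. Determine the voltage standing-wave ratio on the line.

VSWR ≈ 4.64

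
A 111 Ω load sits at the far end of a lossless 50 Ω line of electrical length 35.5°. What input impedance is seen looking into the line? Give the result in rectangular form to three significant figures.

tan(βl) = tan(35.5°) = 0.713
Z_in = Z_0·(Z_L + jZ_0·tanβl)/(Z_0 + jZ_L·tanβl)
     = 50·(111 + j35.7)/(50 + j79.2)

Z_in ≈ 47.7 − j39.9 Ω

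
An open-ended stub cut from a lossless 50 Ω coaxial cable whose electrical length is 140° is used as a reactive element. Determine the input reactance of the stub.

tan(βl) = -0.839
For an open-ended stub, Z_in = −jZ_0·cot(βl) = −jZ_0/tan(βl)

X_in ≈ 59.6 Ω (inductive)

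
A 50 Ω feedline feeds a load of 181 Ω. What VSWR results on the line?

VSWR ≈ 3.62

For a purely resistive load, VSWR = R_L/Z_0 or Z_0/R_L (whichever > 1) = 181/50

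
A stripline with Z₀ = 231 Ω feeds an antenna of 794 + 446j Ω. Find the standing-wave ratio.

VSWR ≈ 4.6

Γ = (Z_L − Z_0)/(Z_L + Z_0) = (563 + j446)/(1025 + j446)
|Γ| = 718/1120 = 0.643
VSWR = (1 + |Γ|)/(1 − |Γ|) = 1.64/0.357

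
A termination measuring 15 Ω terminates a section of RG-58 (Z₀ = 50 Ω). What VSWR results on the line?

VSWR ≈ 3.33

Γ = (15 − 50)/(15 + 50) = -0.538
VSWR = (1 + 0.538)/(1 − 0.538)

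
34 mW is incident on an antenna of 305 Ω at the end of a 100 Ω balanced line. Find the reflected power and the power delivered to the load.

Γ = (305 − 100)/(305 + 100) = 0.506
|Γ|² = 0.256
P_refl = |Γ|²·P_inc = 8.71 mW, P_del = (1 − |Γ|²)·P_inc = 25.3 mW

P_reflected ≈ 8.71 mW; P_delivered ≈ 25.3 mW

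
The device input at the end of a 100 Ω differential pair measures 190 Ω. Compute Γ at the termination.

Γ = (Z_L − Z_0)/(Z_L + Z_0) = (190 − 100)/(190 + 100) = 90/290

Γ = 0.31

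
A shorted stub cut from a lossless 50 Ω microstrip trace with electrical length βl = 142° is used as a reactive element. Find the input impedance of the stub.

Z_in ≈ −j39.1 Ω

tan(βl) = -0.781
For a shorted stub, Z_in = jZ_0·tan(βl)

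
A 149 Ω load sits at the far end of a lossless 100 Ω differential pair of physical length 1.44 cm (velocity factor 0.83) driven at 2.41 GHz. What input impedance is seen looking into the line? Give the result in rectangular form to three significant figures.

Z_in ≈ 86.6 − j34.9 Ω

λ = v/f = 0.83·c / 2.41 GHz = 0.103 m
βl = 2π·l/λ = 2π × 0.139 = 50.2°
tan(βl) = tan(50.2°) = 1.2
Z_in = Z_0·(Z_L + jZ_0·tanβl)/(Z_0 + jZ_L·tanβl)
     = 100·(149 + j120)/(100 + j179)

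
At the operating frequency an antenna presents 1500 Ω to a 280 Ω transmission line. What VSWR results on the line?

For a purely resistive load, VSWR = R_L/Z_0 or Z_0/R_L (whichever > 1) = 1500/280

VSWR ≈ 5.36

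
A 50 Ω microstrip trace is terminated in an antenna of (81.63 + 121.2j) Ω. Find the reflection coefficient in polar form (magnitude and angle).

Γ = (Z_L − Z_0)/(Z_L + Z_0) = (31.63 + j121.2)/(131.6 + j121.2)
|Γ| = 125/179 = 0.7

Γ ≈ 0.7 ∠ 32.7°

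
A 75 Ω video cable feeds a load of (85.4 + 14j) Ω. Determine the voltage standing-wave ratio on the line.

VSWR ≈ 1.24

Γ = (Z_L − Z_0)/(Z_L + Z_0) = (10.4 + j14)/(160.4 + j14)
|Γ| = 17.4/161 = 0.108
VSWR = (1 + |Γ|)/(1 − |Γ|) = 1.11/0.892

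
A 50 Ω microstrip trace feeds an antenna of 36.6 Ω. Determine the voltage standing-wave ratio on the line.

VSWR ≈ 1.37

Γ = (36.6 − 50)/(36.6 + 50) = -0.155
VSWR = (1 + 0.155)/(1 − 0.155)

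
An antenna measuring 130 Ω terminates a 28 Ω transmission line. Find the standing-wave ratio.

Γ = (130 − 28)/(130 + 28) = 0.646
VSWR = (1 + 0.646)/(1 − 0.646)

VSWR ≈ 4.64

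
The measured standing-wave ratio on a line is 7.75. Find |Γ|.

|Γ| = (S − 1)/(S + 1) = (7.75 − 1)/(7.75 + 1) = 6.75/8.75

|Γ| ≈ 0.771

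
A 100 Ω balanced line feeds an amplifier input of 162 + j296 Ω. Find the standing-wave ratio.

Γ = (Z_L − Z_0)/(Z_L + Z_0) = (62 + j296)/(262 + j296)
|Γ| = 302/395 = 0.765
VSWR = (1 + |Γ|)/(1 − |Γ|) = 1.77/0.235

VSWR ≈ 7.51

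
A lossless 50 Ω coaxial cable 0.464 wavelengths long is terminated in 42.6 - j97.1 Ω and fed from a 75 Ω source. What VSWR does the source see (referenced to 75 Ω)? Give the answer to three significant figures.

VSWR ≈ 4.39

βl = 2π × 0.464 = 167°
tan(βl) = -0.23
Z_in = Z_0·(Z_L + jZ_0·tanβl)/(Z_0 + jZ_L·tanβl) = 130 − j150 Ω
Γ_s = (Z_in − Z_s)/(Z_in + Z_s) = (55.3 − j150)/(205 − j150), |Γ_s| = 0.629
VSWR = (1 + |Γ_s|)/(1 − |Γ_s|)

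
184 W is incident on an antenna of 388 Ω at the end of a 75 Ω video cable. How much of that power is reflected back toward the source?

Γ = (388 − 75)/(388 + 75) = 0.676
|Γ|² = 0.457
P_refl = |Γ|²·P_inc = 84.1 W, P_del = (1 − |Γ|²)·P_inc = 99.9 W

P_reflected ≈ 84.1 W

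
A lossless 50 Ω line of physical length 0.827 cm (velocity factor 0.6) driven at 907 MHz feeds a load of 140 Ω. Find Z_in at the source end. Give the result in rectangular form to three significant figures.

λ = v/f = 0.6·c / 907 MHz = 0.198 m
βl = 2π·l/λ = 2π × 0.0417 = 15°
tan(βl) = tan(15°) = 0.268
Z_in = Z_0·(Z_L + jZ_0·tanβl)/(Z_0 + jZ_L·tanβl)
     = 50·(140 + j13.4)/(50 + j37.5)

Z_in ≈ 96 − j58.6 Ω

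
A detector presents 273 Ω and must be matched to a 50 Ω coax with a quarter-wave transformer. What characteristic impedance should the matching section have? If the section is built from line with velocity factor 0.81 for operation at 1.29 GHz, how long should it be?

Z_qwt ≈ 117 Ω; length ≈ 4.71 cm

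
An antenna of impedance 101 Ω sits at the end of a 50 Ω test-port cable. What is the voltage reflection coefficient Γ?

Γ = (Z_L − Z_0)/(Z_L + Z_0) = (101 − 50)/(101 + 50) = 51/151

Γ = 0.338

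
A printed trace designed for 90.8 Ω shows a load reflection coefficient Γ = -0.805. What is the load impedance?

Z_L ≈ 9.81 Ω

Z_L = Z_0·(1 + Γ)/(1 − Γ) = 90.8·(0.195)/(1.81)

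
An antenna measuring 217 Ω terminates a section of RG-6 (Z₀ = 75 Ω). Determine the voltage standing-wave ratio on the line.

For a purely resistive load, VSWR = R_L/Z_0 or Z_0/R_L (whichever > 1) = 217/75

VSWR ≈ 2.89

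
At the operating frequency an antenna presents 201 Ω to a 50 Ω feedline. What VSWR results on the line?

VSWR ≈ 4.02

For a purely resistive load, VSWR = R_L/Z_0 or Z_0/R_L (whichever > 1) = 201/50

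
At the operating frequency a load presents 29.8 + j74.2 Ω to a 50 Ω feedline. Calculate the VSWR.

VSWR ≈ 5.8

Γ = (Z_L − Z_0)/(Z_L + Z_0) = (-20.2 + j74.2)/(79.8 + j74.2)
|Γ| = 76.9/109 = 0.706
VSWR = (1 + |Γ|)/(1 − |Γ|) = 1.71/0.294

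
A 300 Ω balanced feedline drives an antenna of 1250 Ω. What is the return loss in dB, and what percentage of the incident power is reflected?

Γ = (1250 − 300)/(1250 + 300) = 0.613
RL = −20·log₁₀(0.613) = 4.25 dB
P_refl/P_inc = |Γ|² = 0.376

RL ≈ 4.25 dB; 37.6% of incident power reflected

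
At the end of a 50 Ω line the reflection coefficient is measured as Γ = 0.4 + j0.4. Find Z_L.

Z_L = Z_0·(1 + Γ)/(1 − Γ) = 50·(1.4 + j0.4)/(0.6 − j0.4)

Z_L ≈ 65.4 + j76.9 Ω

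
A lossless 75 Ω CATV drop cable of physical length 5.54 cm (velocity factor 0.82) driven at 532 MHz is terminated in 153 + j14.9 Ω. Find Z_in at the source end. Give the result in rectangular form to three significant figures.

λ = v/f = 0.82·c / 532 MHz = 0.462 m
βl = 2π·l/λ = 2π × 0.12 = 43.1°
tan(βl) = tan(43.1°) = 0.937
Z_in = Z_0·(Z_L + jZ_0·tanβl)/(Z_0 + jZ_L·tanβl)
     = 75·(153 + j85.2)/(61 + j143)

Z_in ≈ 66.6 − j51.7 Ω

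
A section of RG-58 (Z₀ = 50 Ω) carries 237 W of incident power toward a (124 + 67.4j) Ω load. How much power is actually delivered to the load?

P_delivered ≈ 169 W

|Γ| = |(74 + j67.4)/(174 + j67.4)| = 0.536
|Γ|² = 0.288
P_refl = |Γ|²·P_inc = 68.2 W, P_del = (1 − |Γ|²)·P_inc = 169 W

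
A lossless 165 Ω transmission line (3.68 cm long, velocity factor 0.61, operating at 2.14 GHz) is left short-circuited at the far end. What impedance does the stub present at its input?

λ = v/f = 0.61·c / 2.14 GHz = 0.0855 m
βl = 2π·l/λ = 2π × 0.43 = 155°
tan(βl) = -0.468
For a short-circuited stub, Z_in = jZ_0·tan(βl)

Z_in ≈ −j77.2 Ω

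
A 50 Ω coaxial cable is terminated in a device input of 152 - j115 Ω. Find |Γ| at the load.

Γ = (Z_L − Z_0)/(Z_L + Z_0) = (102 − j115)/(202 − j115)
|Γ| = 154/232

|Γ| ≈ 0.661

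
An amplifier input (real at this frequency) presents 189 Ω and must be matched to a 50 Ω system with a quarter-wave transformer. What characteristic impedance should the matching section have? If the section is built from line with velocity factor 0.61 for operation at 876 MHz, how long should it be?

Z_qwt = √(Z_0·R_L) = √(50 × 189) = √9450
λ = 0.61·c/f = 0.209 m, so l = λ/4 = 0.0522 m

Z_qwt ≈ 97.2 Ω; length ≈ 5.22 cm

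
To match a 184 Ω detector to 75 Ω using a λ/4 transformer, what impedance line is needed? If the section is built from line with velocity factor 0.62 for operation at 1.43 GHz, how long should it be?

Z_qwt = √(Z_0·R_L) = √(75 × 184) = √13800
λ = 0.62·c/f = 0.13 m, so l = λ/4 = 0.0325 m

Z_qwt ≈ 117 Ω; length ≈ 3.25 cm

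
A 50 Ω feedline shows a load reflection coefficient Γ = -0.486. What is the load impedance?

Z_L ≈ 17.3 Ω

Z_L = Z_0·(1 + Γ)/(1 − Γ) = 50·(0.514)/(1.49)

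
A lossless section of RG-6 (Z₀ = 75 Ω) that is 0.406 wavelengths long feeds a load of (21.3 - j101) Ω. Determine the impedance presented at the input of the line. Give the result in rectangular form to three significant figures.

βl = 2π × 0.406 = 146°
tan(βl) = tan(146°) = -0.67
Z_in = Z_0·(Z_L + jZ_0·tanβl)/(Z_0 + jZ_L·tanβl)
     = 75·(21.3 − j151)/(7.28 − j14.3)

Z_in ≈ 676 − j233 Ω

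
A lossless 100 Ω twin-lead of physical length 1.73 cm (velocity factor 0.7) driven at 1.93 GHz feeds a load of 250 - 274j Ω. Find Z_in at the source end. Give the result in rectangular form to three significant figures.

Z_in ≈ 20 − j37.3 Ω

λ = v/f = 0.7·c / 1.93 GHz = 0.109 m
βl = 2π·l/λ = 2π × 0.159 = 57.2°
tan(βl) = tan(57.2°) = 1.55
Z_in = Z_0·(Z_L + jZ_0·tanβl)/(Z_0 + jZ_L·tanβl)
     = 100·(250 − j119)/(526 + j388)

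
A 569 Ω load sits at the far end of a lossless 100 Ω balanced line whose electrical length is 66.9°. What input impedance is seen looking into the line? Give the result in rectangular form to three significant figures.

tan(βl) = tan(66.9°) = 2.34
Z_in = Z_0·(Z_L + jZ_0·tanβl)/(Z_0 + jZ_L·tanβl)
     = 100·(569 + j234)/(100 + j1330)

Z_in ≈ 20.7 − j41.1 Ω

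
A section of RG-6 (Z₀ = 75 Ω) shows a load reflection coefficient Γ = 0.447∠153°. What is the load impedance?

Z_L ≈ 30.1 + j15.2 Ω

Z_L = Z_0·(1 + Γ)/(1 − Γ) = 75·(0.602 + j0.203)/(1.4 − j0.203)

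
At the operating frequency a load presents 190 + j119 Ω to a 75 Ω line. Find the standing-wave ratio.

VSWR ≈ 3.65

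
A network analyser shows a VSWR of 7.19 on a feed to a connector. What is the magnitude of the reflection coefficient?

|Γ| ≈ 0.756

|Γ| = (S − 1)/(S + 1) = (7.19 − 1)/(7.19 + 1) = 6.19/8.19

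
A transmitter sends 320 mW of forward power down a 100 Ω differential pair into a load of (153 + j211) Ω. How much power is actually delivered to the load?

|Γ| = |(53 + j211)/(253 + j211)| = 0.66
|Γ|² = 0.436
P_refl = |Γ|²·P_inc = 140 mW, P_del = (1 − |Γ|²)·P_inc = 180 mW

P_delivered ≈ 180 mW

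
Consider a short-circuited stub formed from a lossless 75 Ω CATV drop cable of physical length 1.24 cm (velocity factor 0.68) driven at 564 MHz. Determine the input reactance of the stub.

λ = v/f = 0.68·c / 564 MHz = 0.362 m
βl = 2π·l/λ = 2π × 0.0343 = 12.3°
tan(βl) = 0.219
For a short-circuited stub, Z_in = jZ_0·tan(βl)

X_in ≈ 16.4 Ω (inductive)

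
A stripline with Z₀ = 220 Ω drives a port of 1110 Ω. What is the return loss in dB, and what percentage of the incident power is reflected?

Γ = (1110 − 220)/(1110 + 220) = 0.669
RL = −20·log₁₀(0.669) = 3.49 dB
P_refl/P_inc = |Γ|² = 0.448

RL ≈ 3.49 dB; 44.8% of incident power reflected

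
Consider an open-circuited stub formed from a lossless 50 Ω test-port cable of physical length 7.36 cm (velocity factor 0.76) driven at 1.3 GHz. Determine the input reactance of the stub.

λ = v/f = 0.76·c / 1.3 GHz = 0.175 m
βl = 2π·l/λ = 2π × 0.42 = 151°
tan(βl) = -0.553
For an open-circuited stub, Z_in = −jZ_0·cot(βl) = −jZ_0/tan(βl)

X_in ≈ 90.5 Ω (inductive)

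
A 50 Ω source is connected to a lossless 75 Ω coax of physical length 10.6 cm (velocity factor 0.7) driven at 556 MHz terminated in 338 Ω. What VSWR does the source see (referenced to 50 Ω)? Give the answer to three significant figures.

λ = v/f = 0.7·c / 556 MHz = 0.378 m
βl = 2π·l/λ = 2π × 0.281 = 101°
tan(βl) = -5.13
Z_in = Z_0·(Z_L + jZ_0·tanβl)/(Z_0 + jZ_L·tanβl) = 17.2 + j13.9 Ω
Γ_s = (Z_in − Z_s)/(Z_in + Z_s) = (-32.8 + j13.9)/(67.2 + j13.9), |Γ_s| = 0.518
VSWR = (1 + |Γ_s|)/(1 − |Γ_s|)

VSWR ≈ 3.15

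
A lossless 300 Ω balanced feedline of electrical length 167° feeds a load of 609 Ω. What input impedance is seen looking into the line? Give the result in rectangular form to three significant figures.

tan(βl) = tan(167°) = -0.231
Z_in = Z_0·(Z_L + jZ_0·tanβl)/(Z_0 + jZ_L·tanβl)
     = 300·(609 − j69.3)/(300 − j141)

Z_in ≈ 526 + j177 Ω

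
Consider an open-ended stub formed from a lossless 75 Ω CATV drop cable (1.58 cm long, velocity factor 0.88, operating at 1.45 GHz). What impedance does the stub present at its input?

λ = v/f = 0.88·c / 1.45 GHz = 0.182 m
βl = 2π·l/λ = 2π × 0.0868 = 31.2°
tan(βl) = 0.607
For an open-ended stub, Z_in = −jZ_0·cot(βl) = −jZ_0/tan(βl)

Z_in ≈ −j124 Ω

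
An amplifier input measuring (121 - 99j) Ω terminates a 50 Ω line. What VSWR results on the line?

VSWR ≈ 4.22

Γ = (Z_L − Z_0)/(Z_L + Z_0) = (71 − j99)/(171 − j99)
|Γ| = 122/198 = 0.617
VSWR = (1 + |Γ|)/(1 − |Γ|) = 1.62/0.383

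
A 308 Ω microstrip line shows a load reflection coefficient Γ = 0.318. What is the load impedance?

Z_L = Z_0·(1 + Γ)/(1 − Γ) = 308·(1.32)/(0.682)

Z_L ≈ 595 Ω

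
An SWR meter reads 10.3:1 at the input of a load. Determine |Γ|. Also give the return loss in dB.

|Γ| ≈ 0.823; return loss ≈ 1.69 dB

|Γ| = (S − 1)/(S + 1) = (10.3 − 1)/(10.3 + 1) = 9.3/11.3
RL = −20·log₁₀|Γ| = −20·log₁₀(0.823)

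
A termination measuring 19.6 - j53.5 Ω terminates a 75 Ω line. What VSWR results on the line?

Γ = (Z_L − Z_0)/(Z_L + Z_0) = (-55.4 − j53.5)/(94.6 − j53.5)
|Γ| = 77/109 = 0.709
VSWR = (1 + |Γ|)/(1 − |Γ|) = 1.71/0.291

VSWR ≈ 5.86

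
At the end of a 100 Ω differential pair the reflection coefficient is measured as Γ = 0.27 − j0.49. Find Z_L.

Z_L ≈ 88.9 − j127 Ω

Z_L = Z_0·(1 + Γ)/(1 − Γ) = 100·(1.27 − j0.49)/(0.73 + j0.49)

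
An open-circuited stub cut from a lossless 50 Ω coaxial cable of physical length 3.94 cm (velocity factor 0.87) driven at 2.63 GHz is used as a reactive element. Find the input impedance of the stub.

λ = v/f = 0.87·c / 2.63 GHz = 0.0992 m
βl = 2π·l/λ = 2π × 0.397 = 143°
tan(βl) = -0.756
For an open-circuited stub, Z_in = −jZ_0·cot(βl) = −jZ_0/tan(βl)

Z_in ≈ +j66.2 Ω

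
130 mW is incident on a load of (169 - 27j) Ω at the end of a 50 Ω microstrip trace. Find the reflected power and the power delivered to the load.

P_reflected ≈ 39.8 mW; P_delivered ≈ 90.2 mW

|Γ| = |(119 − j27)/(219 − j27)| = 0.553
|Γ|² = 0.306
P_refl = |Γ|²·P_inc = 39.8 mW, P_del = (1 − |Γ|²)·P_inc = 90.2 mW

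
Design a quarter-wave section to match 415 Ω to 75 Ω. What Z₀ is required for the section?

Z_qwt ≈ 176 Ω

Z_qwt = √(Z_0·R_L) = √(75 × 415) = √31120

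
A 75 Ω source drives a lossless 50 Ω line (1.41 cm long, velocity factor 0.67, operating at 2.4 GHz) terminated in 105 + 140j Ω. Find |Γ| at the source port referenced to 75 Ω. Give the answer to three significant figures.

|Γ| ≈ 0.747

λ = v/f = 0.67·c / 2.4 GHz = 0.0838 m
βl = 2π·l/λ = 2π × 0.168 = 60.6°
tan(βl) = 1.78
Z_in = Z_0·(Z_L + jZ_0·tanβl)/(Z_0 + jZ_L·tanβl) = 14.7 − j43.8 Ω
Γ_s = (Z_in − Z_s)/(Z_in + Z_s) = (-60.3 − j43.8)/(89.7 − j43.8), |Γ_s| = 0.747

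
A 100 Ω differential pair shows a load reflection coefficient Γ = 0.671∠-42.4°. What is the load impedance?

Z_L = Z_0·(1 + Γ)/(1 − Γ) = 100·(1.5 − j0.452)/(0.504 + j0.452)

Z_L ≈ 120 − j197 Ω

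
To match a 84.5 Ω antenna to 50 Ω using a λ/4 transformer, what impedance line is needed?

Z_qwt ≈ 65 Ω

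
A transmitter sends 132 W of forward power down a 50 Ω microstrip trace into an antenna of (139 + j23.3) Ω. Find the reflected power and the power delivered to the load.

|Γ| = |(89 + j23.3)/(189 + j23.3)| = 0.483
|Γ|² = 0.233
P_refl = |Γ|²·P_inc = 30.8 W, P_del = (1 − |Γ|²)·P_inc = 101 W

P_reflected ≈ 30.8 W; P_delivered ≈ 101 W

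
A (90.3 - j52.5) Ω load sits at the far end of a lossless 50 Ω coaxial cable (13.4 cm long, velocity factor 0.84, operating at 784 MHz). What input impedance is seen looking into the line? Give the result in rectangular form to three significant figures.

λ = v/f = 0.84·c / 784 MHz = 0.321 m
βl = 2π·l/λ = 2π × 0.417 = 150°
tan(βl) = tan(150°) = -0.575
Z_in = Z_0·(Z_L + jZ_0·tanβl)/(Z_0 + jZ_L·tanβl)
     = 50·(90.3 − j81.3)/(19.8 − j52)

Z_in ≈ 97.2 + j49.9 Ω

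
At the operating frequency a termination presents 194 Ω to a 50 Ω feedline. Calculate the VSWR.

Γ = (194 − 50)/(194 + 50) = 0.59
VSWR = (1 + 0.59)/(1 − 0.59)

VSWR ≈ 3.88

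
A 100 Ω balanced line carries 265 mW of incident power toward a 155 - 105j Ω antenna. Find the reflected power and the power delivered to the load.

|Γ| = |(55 − j105)/(255 − j105)| = 0.43
|Γ|² = 0.185
P_refl = |Γ|²·P_inc = 49 mW, P_del = (1 − |Γ|²)·P_inc = 216 mW

P_reflected ≈ 49 mW; P_delivered ≈ 216 mW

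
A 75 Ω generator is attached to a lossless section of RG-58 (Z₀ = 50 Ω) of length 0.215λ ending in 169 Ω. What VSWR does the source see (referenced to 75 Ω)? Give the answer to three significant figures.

VSWR ≈ 4.94

βl = 2π × 0.215 = 77.4°
tan(βl) = 4.47
Z_in = Z_0·(Z_L + jZ_0·tanβl)/(Z_0 + jZ_L·tanβl) = 15.5 − j10.2 Ω
Γ_s = (Z_in − Z_s)/(Z_in + Z_s) = (-59.5 − j10.2)/(90.5 − j10.2), |Γ_s| = 0.663
VSWR = (1 + |Γ_s|)/(1 − |Γ_s|)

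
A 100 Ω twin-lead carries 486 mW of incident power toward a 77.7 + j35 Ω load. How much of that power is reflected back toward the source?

|Γ| = |(-22.3 + j35)/(177.7 + j35)| = 0.229
|Γ|² = 0.0525
P_refl = |Γ|²·P_inc = 25.5 mW, P_del = (1 − |Γ|²)·P_inc = 460 mW

P_reflected ≈ 25.5 mW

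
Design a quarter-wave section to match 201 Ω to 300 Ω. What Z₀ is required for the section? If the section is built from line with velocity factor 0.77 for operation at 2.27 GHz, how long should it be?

Z_qwt ≈ 246 Ω; length ≈ 2.54 cm

Z_qwt = √(Z_0·R_L) = √(300 × 201) = √60300
λ = 0.77·c/f = 0.102 m, so l = λ/4 = 0.0254 m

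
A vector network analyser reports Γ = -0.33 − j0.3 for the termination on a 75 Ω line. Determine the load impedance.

Z_L ≈ 32.3 − j24.2 Ω

Z_L = Z_0·(1 + Γ)/(1 − Γ) = 75·(0.67 − j0.3)/(1.33 + j0.3)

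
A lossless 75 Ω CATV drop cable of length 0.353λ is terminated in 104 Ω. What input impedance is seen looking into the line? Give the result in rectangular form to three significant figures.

βl = 2π × 0.353 = 127°
tan(βl) = tan(127°) = -1.32
Z_in = Z_0·(Z_L + jZ_0·tanβl)/(Z_0 + jZ_L·tanβl)
     = 75·(104 − j99.2)/(75 − j138)

Z_in ≈ 65.5 + j21 Ω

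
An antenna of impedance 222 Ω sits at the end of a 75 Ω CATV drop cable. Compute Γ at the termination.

Γ = (Z_L − Z_0)/(Z_L + Z_0) = (222 − 75)/(222 + 75) = 147/297

Γ = 0.495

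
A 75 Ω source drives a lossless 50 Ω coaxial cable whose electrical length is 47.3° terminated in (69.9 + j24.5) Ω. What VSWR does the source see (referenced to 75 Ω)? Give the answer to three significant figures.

VSWR ≈ 1.58

tan(βl) = 1.08
Z_in = Z_0·(Z_L + jZ_0·tanβl)/(Z_0 + jZ_L·tanβl) = 60.4 − j27.4 Ω
Γ_s = (Z_in − Z_s)/(Z_in + Z_s) = (-14.6 − j27.4)/(135 − j27.4), |Γ_s| = 0.225
VSWR = (1 + |Γ_s|)/(1 − |Γ_s|)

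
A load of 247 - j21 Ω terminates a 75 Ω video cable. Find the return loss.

Γ = (172 − j21)/(322 − j21), |Γ| = 0.537
RL = −20·log₁₀|Γ| = −20·log₁₀(0.537)

RL ≈ 5.4 dB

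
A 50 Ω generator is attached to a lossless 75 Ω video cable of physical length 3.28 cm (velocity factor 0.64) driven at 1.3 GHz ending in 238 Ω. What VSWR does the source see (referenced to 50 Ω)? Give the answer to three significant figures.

λ = v/f = 0.64·c / 1.3 GHz = 0.148 m
βl = 2π·l/λ = 2π × 0.222 = 80°
tan(βl) = 5.64
Z_in = Z_0·(Z_L + jZ_0·tanβl)/(Z_0 + jZ_L·tanβl) = 24.3 − j11.9 Ω
Γ_s = (Z_in − Z_s)/(Z_in + Z_s) = (-25.7 − j11.9)/(74.3 − j11.9), |Γ_s| = 0.377
VSWR = (1 + |Γ_s|)/(1 − |Γ_s|)

VSWR ≈ 2.21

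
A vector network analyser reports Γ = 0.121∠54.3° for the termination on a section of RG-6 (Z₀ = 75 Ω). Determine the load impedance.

Z_L = Z_0·(1 + Γ)/(1 − Γ) = 75·(1.07 + j0.0983)/(0.929 − j0.0983)

Z_L ≈ 84.6 + j16.9 Ω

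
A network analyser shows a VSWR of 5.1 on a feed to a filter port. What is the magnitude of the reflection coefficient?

|Γ| = (S − 1)/(S + 1) = (5.1 − 1)/(5.1 + 1) = 4.1/6.1

|Γ| ≈ 0.672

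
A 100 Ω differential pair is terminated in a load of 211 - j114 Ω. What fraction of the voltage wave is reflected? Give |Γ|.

|Γ| ≈ 0.48

Γ = (Z_L − Z_0)/(Z_L + Z_0) = (111 − j114)/(311 − j114)
|Γ| = 159/331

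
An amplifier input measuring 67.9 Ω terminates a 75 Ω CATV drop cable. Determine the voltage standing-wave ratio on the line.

VSWR ≈ 1.1

Γ = (67.9 − 75)/(67.9 + 75) = -0.0497
VSWR = (1 + 0.0497)/(1 − 0.0497)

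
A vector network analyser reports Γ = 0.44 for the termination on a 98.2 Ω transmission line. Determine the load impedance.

Z_L = Z_0·(1 + Γ)/(1 − Γ) = 98.2·(1.44)/(0.56)

Z_L ≈ 253 Ω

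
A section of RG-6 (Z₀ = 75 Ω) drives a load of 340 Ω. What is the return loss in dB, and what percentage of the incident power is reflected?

RL ≈ 3.9 dB; 40.8% of incident power reflected

Γ = (340 − 75)/(340 + 75) = 0.639
RL = −20·log₁₀(0.639) = 3.9 dB
P_refl/P_inc = |Γ|² = 0.408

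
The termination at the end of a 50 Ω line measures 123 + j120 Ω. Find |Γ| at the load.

Γ = (Z_L − Z_0)/(Z_L + Z_0) = (73 + j120)/(173 + j120)
|Γ| = 140/211

|Γ| ≈ 0.667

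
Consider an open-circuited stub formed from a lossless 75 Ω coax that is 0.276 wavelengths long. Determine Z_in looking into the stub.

Z_in ≈ +j12.4 Ω

βl = 2π × 0.276 = 99.4°
tan(βl) = -6.07
For an open-circuited stub, Z_in = −jZ_0·cot(βl) = −jZ_0/tan(βl)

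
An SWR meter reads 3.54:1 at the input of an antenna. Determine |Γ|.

|Γ| ≈ 0.559

|Γ| = (S − 1)/(S + 1) = (3.54 − 1)/(3.54 + 1) = 2.54/4.54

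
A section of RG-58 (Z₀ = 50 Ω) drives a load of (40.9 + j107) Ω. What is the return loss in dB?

RL ≈ 2.33 dB

Γ = (-9.1 + j107)/(90.9 + j107), |Γ| = 0.765
RL = −20·log₁₀|Γ| = −20·log₁₀(0.765)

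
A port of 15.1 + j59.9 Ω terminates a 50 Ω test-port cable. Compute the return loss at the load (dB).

RL ≈ 2.12 dB

Γ = (-34.9 + j59.9)/(65.1 + j59.9), |Γ| = 0.784
RL = −20·log₁₀|Γ| = −20·log₁₀(0.784)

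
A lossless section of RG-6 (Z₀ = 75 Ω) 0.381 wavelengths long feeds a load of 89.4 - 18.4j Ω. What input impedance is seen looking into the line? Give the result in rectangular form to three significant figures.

Z_in ≈ 91.4 + j17 Ω

βl = 2π × 0.381 = 137°
tan(βl) = tan(137°) = -0.927
Z_in = Z_0·(Z_L + jZ_0·tanβl)/(Z_0 + jZ_L·tanβl)
     = 75·(89.4 − j87.9)/(57.9 − j82.9)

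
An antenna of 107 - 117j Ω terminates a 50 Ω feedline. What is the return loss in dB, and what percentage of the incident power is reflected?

Γ = (57 − j117)/(157 − j117), |Γ| = 0.665
RL = −20·log₁₀(0.665) = 3.55 dB
P_refl/P_inc = |Γ|² = 0.442

RL ≈ 3.55 dB; 44.2% of incident power reflected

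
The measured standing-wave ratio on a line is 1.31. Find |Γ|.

|Γ| = (S − 1)/(S + 1) = (1.31 − 1)/(1.31 + 1) = 0.31/2.31

|Γ| ≈ 0.134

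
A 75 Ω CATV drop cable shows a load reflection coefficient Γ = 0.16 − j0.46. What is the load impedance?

Z_L = Z_0·(1 + Γ)/(1 − Γ) = 75·(1.16 − j0.46)/(0.84 + j0.46)

Z_L ≈ 62.4 − j75.2 Ω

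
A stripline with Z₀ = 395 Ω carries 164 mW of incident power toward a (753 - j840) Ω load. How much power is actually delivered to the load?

|Γ| = |(358 − j840)/(1148 − j840)| = 0.642
|Γ|² = 0.412
P_refl = |Γ|²·P_inc = 67.6 mW, P_del = (1 − |Γ|²)·P_inc = 96.4 mW

P_delivered ≈ 96.4 mW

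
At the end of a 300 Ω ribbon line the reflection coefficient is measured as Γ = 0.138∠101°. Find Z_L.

Z_L = Z_0·(1 + Γ)/(1 − Γ) = 300·(0.974 + j0.135)/(1.03 − j0.135)

Z_L ≈ 275 + j75.8 Ω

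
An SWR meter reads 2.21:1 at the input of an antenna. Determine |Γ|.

|Γ| = (S − 1)/(S + 1) = (2.21 − 1)/(2.21 + 1) = 1.21/3.21

|Γ| ≈ 0.377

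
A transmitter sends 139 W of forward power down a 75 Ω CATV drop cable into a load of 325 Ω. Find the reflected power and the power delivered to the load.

P_reflected ≈ 54.3 W; P_delivered ≈ 84.7 W

Γ = (325 − 75)/(325 + 75) = 0.625
|Γ|² = 0.391
P_refl = |Γ|²·P_inc = 54.3 W, P_del = (1 − |Γ|²)·P_inc = 84.7 W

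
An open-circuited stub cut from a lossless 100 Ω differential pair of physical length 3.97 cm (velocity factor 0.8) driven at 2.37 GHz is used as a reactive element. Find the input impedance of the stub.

λ = v/f = 0.8·c / 2.37 GHz = 0.101 m
βl = 2π·l/λ = 2π × 0.392 = 141°
tan(βl) = -0.806
For an open-circuited stub, Z_in = −jZ_0·cot(βl) = −jZ_0/tan(βl)

Z_in ≈ +j124 Ω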